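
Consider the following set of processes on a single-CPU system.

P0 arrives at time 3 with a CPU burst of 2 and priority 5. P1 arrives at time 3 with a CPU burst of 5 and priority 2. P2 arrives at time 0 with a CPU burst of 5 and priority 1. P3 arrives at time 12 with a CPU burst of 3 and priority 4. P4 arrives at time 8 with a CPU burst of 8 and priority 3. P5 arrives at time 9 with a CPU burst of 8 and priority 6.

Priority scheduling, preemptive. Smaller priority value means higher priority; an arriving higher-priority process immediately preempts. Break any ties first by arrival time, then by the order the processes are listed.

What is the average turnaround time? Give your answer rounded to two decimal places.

12.17

Gantt: | P2 0-5 | P1 5-10 | P4 10-18 | P3 18-21 | P0 21-23 | P5 23-31 |
Completion: P0=23  P1=10  P2=5  P3=21  P4=18  P5=31
Turnaround times: P0=20, P1=7, P2=5, P3=9, P4=10, P5=22
Average turnaround = (20+7+5+9+10+22) / 6 = 73/6 = 12.17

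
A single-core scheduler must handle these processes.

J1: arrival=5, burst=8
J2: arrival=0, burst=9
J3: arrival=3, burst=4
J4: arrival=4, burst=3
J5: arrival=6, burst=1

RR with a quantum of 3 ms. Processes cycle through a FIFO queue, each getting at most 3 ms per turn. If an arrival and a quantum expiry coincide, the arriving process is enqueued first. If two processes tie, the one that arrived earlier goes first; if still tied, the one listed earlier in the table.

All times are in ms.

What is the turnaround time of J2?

20

Gantt: | J2 0-3 | J3 3-6 | J2 6-9 | J4 9-12 | J1 12-15 | J5 15-16 | J3 16-17 | J2 17-20 | J1 20-25 |
Completion: J1=25  J2=20  J3=17  J4=12  J5=16
Turnaround (C−A): J1=20  J2=20  J3=14  J4=8  J5=10
Turnaround(J2) = completion − arrival = 20 − 0 = 20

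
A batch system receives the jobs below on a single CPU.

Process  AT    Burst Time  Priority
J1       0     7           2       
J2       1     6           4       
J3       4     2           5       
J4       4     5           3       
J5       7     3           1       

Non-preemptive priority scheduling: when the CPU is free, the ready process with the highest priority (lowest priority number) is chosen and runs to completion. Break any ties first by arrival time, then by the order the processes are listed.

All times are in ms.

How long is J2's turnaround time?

Gantt: | J1 0-7 | J5 7-10 | J4 10-15 | J2 15-21 | J3 21-23 |
Completion: J1=7  J2=21  J3=23  J4=15  J5=10
Turnaround (C−A): J1=7  J2=20  J3=19  J4=11  J5=3
Turnaround(J2) = completion − arrival = 21 − 1 = 20

20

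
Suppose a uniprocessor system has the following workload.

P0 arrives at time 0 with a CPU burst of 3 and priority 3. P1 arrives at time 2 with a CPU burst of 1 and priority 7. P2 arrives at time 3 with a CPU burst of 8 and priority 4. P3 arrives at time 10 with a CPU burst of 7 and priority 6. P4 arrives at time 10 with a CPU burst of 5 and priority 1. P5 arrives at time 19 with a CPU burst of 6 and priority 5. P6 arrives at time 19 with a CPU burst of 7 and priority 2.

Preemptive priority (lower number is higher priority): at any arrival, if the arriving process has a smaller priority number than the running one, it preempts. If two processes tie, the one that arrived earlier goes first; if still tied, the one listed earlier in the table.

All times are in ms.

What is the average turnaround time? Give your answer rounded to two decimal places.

Gantt: | P0 0-3 | P2 3-10 | P4 10-15 | P2 15-16 | P3 16-19 | P6 19-26 | P5 26-32 | P3 32-36 | P1 36-37 |
Completion: P0=3  P1=37  P2=16  P3=36  P4=15  P5=32  P6=26
Turnaround times: P0=3, P1=35, P2=13, P3=26, P4=5, P5=13, P6=7
Average turnaround = (3+35+13+26+5+13+7) / 7 = 102/7 = 14.57

14.57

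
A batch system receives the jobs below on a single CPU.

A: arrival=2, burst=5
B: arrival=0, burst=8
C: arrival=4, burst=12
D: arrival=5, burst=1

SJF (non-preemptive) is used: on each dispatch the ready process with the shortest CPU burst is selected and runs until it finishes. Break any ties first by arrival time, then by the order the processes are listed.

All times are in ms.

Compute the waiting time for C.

Schedule: | B 0-8 | D 8-9 | A 9-14 | C 14-26 |
Completion: A=14  B=8  C=26  D=9
Waiting(C) = turnaround − burst = 22 − 12 = 10

10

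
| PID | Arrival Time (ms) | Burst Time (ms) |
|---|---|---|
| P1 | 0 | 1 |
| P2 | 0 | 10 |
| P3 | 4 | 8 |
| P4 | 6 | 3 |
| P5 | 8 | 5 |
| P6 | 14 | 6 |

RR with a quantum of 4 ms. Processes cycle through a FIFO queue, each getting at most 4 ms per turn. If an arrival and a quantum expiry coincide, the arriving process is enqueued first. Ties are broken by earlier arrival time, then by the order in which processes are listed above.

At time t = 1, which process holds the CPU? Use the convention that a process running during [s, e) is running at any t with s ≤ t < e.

P2

Gantt: | P1 0-1 | P2 1-5 | P3 5-9 | P2 9-13 | P4 13-16 | P5 16-20 | P3 20-24 | P2 24-26 | P6 26-30 | P5 30-31 | P6 31-33 |
Completion: P1=1  P2=26  P3=24  P4=16  P5=31  P6=33
Turnaround (C−A): P1=1  P2=26  P3=20  P4=10  P5=23  P6=19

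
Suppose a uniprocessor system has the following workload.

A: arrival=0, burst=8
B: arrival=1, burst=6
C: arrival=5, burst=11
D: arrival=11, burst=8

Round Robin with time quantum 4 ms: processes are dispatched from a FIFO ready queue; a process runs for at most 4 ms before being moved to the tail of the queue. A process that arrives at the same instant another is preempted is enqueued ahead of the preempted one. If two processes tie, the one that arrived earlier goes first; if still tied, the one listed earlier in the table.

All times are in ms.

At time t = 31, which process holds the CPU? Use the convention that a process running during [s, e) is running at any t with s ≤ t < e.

C

Schedule: | A 0-4 | B 4-8 | A 8-12 | C 12-16 | B 16-18 | D 18-22 | C 22-26 | D 26-30 | C 30-33 |
Completion: A=12  B=18  C=33  D=30
Turnaround (C−A): A=12  B=17  C=28  D=19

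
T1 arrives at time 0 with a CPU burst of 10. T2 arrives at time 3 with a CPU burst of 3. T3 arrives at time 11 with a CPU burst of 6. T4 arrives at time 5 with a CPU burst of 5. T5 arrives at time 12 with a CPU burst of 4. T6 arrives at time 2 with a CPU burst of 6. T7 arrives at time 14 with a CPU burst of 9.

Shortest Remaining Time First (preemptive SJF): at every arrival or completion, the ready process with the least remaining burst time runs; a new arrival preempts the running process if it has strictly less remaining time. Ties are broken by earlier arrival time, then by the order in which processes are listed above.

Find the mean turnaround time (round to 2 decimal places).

15.57

Timeline: | T1 0-2 | T6 2-3 | T2 3-6 | T6 6-11 | T4 11-16 | T5 16-20 | T3 20-26 | T1 26-34 | T7 34-43 |
Completion: T1=34  T2=6  T3=26  T4=16  T5=20  T6=11  T7=43
Turnaround times: T1=34, T2=3, T3=15, T4=11, T5=8, T6=9, T7=29
Average turnaround = (34+3+15+11+8+9+29) / 7 = 109/7 = 15.57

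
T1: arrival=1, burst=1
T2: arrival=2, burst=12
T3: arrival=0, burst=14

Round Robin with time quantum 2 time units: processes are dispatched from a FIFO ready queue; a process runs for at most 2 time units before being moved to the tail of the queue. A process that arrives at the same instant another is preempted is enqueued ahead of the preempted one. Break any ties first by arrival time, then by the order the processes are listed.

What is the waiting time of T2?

Schedule: | T3 0-2 | T1 2-3 | T2 3-5 | T3 5-7 | T2 7-9 | T3 9-11 | T2 11-13 | T3 13-15 | T2 15-17 | T3 17-19 | T2 19-21 | T3 21-23 | T2 23-25 | T3 25-27 |
Completion: T1=3  T2=25  T3=27
Turnaround (C−A): T1=2  T2=23  T3=27
Waiting(T2) = turnaround − burst = 23 − 12 = 11

11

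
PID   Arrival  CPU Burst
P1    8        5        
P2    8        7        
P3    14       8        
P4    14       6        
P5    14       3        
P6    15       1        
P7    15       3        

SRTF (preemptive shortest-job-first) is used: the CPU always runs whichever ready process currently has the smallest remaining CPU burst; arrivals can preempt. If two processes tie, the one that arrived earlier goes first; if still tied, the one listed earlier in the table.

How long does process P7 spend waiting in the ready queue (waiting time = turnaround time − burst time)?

3

Schedule: | idle 0-8 | P1 8-13 | P2 13-14 | P5 14-15 | P6 15-16 | P5 16-18 | P7 18-21 | P2 21-27 | P4 27-33 | P3 33-41 |
Completion: P1=13  P2=27  P3=41  P4=33  P5=18  P6=16  P7=21
Waiting(P7) = turnaround − burst = 6 − 3 = 3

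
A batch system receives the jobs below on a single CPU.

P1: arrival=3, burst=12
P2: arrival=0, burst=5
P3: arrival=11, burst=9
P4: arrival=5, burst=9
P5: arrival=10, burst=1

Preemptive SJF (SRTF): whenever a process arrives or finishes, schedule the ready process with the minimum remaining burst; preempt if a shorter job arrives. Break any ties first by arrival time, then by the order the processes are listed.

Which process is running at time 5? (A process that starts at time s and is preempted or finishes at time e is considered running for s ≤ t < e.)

Schedule: | P2 0-5 | P4 5-10 | P5 10-11 | P4 11-15 | P3 15-24 | P1 24-36 |
Completion: P1=36  P2=5  P3=24  P4=15  P5=11

P4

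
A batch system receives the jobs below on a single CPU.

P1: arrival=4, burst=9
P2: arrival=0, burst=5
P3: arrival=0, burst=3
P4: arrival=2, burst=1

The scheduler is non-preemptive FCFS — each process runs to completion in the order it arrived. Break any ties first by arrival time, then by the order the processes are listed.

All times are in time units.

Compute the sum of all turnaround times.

34

Schedule: | P2 0-5 | P3 5-8 | P4 8-9 | P1 9-18 |
Completion: P1=18  P2=5  P3=8  P4=9
Turnaround (C−A): P1=14  P2=5  P3=8  P4=7
Turnaround = completion − arrival: P1=14, P2=5, P3=8, P4=7
Total turnaround = 14 + 5 + 8 + 7 = 34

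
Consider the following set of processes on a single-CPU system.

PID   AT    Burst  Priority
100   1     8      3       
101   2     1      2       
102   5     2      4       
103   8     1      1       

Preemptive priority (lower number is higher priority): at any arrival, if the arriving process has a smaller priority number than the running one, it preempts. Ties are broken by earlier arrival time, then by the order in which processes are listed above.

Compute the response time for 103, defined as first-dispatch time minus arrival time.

0

Gantt: | idle 0-1 | 100 1-2 | 101 2-3 | 100 3-8 | 103 8-9 | 100 9-11 | 102 11-13 |
Completion: 100=11  101=3  102=13  103=9
Turnaround (C−A): 100=10  101=1  102=8  103=1
Response(103) = first start − arrival = 8 − 8 = 0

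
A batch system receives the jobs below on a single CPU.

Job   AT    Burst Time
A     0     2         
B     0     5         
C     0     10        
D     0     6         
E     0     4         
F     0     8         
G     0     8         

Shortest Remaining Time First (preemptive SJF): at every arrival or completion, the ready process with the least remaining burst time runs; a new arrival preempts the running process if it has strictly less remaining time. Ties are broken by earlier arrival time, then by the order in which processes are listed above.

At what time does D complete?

17

Gantt: | A 0-2 | E 2-6 | B 6-11 | D 11-17 | F 17-25 | G 25-33 | C 33-43 |
Completion: A=2  B=11  C=43  D=17  E=6  F=25  G=33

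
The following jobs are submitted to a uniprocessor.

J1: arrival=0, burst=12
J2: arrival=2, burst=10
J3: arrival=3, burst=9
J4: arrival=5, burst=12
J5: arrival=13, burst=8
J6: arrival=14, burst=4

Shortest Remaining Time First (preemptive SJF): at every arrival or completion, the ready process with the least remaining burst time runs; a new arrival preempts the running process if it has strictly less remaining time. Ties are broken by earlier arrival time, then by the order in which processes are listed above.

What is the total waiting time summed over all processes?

Timeline: | J1 0-12 | J3 12-14 | J6 14-18 | J3 18-25 | J5 25-33 | J2 33-43 | J4 43-55 |
Completion: J1=12  J2=43  J3=25  J4=55  J5=33  J6=18
Waiting = turnaround − burst: J1=0, J2=31, J3=13, J4=38, J5=12, J6=0
Total waiting = 0 + 31 + 13 + 38 + 12 + 0 = 94

94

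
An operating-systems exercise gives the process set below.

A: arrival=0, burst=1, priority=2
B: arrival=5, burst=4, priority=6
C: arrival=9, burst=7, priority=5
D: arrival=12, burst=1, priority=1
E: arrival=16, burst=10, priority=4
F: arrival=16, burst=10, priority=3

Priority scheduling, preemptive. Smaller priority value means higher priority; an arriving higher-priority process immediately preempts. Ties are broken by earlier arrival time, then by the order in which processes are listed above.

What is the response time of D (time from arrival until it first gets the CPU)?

Gantt: | A 0-1 | idle 1-5 | B 5-9 | C 9-12 | D 12-13 | C 13-16 | F 16-26 | E 26-36 | C 36-37 |
Completion: A=1  B=9  C=37  D=13  E=36  F=26
Turnaround (C−A): A=1  B=4  C=28  D=1  E=20  F=10
Response(D) = first start − arrival = 12 − 12 = 0

0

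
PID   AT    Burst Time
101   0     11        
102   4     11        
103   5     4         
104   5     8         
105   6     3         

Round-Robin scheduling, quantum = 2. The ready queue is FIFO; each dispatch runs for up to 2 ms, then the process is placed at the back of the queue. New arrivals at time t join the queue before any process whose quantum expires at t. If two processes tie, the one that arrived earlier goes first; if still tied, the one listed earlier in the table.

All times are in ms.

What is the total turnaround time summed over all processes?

126

Gantt: | 101 0-4 | 102 4-6 | 101 6-8 | 103 8-10 | 104 10-12 | 105 12-14 | 102 14-16 | 101 16-18 | 103 18-20 | 104 20-22 | 105 22-23 | 102 23-25 | 101 25-27 | 104 27-29 | 102 29-31 | 101 31-32 | 104 32-34 | 102 34-37 |
Completion: 101=32  102=37  103=20  104=34  105=23
Turnaround (C−A): 101=32  102=33  103=15  104=29  105=17
Turnaround = completion − arrival: 101=32, 102=33, 103=15, 104=29, 105=17
Total turnaround = 32 + 33 + 15 + 29 + 17 = 126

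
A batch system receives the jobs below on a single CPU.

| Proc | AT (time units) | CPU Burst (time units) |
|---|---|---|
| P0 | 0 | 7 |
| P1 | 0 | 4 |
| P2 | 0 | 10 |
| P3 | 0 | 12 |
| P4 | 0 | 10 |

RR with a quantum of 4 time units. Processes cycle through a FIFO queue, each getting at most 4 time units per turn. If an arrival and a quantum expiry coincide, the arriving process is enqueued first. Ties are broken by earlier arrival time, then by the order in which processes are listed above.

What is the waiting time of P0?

16

Timeline: | P0 0-4 | P1 4-8 | P2 8-12 | P3 12-16 | P4 16-20 | P0 20-23 | P2 23-27 | P3 27-31 | P4 31-35 | P2 35-37 | P3 37-41 | P4 41-43 |
Completion: P0=23  P1=8  P2=37  P3=41  P4=43
Waiting(P0) = turnaround − burst = 23 − 7 = 16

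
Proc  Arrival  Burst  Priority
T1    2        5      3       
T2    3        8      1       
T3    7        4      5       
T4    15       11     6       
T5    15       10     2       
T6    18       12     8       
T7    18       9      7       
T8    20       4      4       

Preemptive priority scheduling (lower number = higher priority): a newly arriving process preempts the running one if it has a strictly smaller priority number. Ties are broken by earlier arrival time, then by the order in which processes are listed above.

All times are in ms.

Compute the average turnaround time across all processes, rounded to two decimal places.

Gantt: | idle 0-2 | T1 2-3 | T2 3-11 | T1 11-15 | T5 15-25 | T8 25-29 | T3 29-33 | T4 33-44 | T7 44-53 | T6 53-65 |
Completion: T1=15  T2=11  T3=33  T4=44  T5=25  T6=65  T7=53  T8=29
Turnaround (C−A): T1=13  T2=8  T3=26  T4=29  T5=10  T6=47  T7=35  T8=9
Turnaround times: T1=13, T2=8, T3=26, T4=29, T5=10, T6=47, T7=35, T8=9
Average turnaround = (13+8+26+29+10+47+35+9) / 8 = 177/8 = 22.13

22.13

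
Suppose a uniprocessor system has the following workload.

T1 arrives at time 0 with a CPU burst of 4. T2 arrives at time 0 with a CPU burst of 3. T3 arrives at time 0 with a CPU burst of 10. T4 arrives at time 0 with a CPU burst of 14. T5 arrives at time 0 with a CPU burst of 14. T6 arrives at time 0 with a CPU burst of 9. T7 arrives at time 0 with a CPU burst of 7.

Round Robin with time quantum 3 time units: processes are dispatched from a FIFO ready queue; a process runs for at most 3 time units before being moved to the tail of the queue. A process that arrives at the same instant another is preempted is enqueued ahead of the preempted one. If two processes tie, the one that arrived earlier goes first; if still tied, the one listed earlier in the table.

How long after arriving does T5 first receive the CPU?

Timeline: | T1 0-3 | T2 3-6 | T3 6-9 | T4 9-12 | T5 12-15 | T6 15-18 | T7 18-21 | T1 21-22 | T3 22-25 | T4 25-28 | T5 28-31 | T6 31-34 | T7 34-37 | T3 37-40 | T4 40-43 | T5 43-46 | T6 46-49 | T7 49-50 | T3 50-51 | T4 51-54 | T5 54-57 | T4 57-59 | T5 59-61 |
Completion: T1=22  T2=6  T3=51  T4=59  T5=61  T6=49  T7=50
Response(T5) = first start − arrival = 12 − 0 = 12

12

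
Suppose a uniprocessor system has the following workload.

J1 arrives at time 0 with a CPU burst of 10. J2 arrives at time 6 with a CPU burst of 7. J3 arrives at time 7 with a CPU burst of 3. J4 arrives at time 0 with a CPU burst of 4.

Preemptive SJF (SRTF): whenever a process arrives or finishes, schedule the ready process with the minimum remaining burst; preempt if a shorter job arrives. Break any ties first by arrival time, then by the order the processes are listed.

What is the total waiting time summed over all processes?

Timeline: | J4 0-4 | J1 4-6 | J2 6-7 | J3 7-10 | J2 10-16 | J1 16-24 |
Completion: J1=24  J2=16  J3=10  J4=4
Waiting = turnaround − burst: J1=14, J2=3, J3=0, J4=0
Total waiting = 14 + 3 + 0 + 0 = 17

17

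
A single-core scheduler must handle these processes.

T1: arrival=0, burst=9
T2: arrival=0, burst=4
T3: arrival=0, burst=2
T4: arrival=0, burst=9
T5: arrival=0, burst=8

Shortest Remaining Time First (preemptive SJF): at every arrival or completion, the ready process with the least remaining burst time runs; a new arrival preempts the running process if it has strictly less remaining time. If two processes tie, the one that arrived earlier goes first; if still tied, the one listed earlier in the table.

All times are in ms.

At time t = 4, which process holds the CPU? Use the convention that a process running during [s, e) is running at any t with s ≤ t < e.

Gantt: | T3 0-2 | T2 2-6 | T5 6-14 | T1 14-23 | T4 23-32 |
Completion: T1=23  T2=6  T3=2  T4=32  T5=14

T2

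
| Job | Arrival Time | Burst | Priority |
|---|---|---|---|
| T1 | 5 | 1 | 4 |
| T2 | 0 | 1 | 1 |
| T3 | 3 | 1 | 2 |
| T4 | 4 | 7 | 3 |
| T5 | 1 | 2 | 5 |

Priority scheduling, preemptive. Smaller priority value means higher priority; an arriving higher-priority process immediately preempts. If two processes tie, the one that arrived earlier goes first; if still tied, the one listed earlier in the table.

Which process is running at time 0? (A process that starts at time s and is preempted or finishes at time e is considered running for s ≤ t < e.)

T2

Schedule: | T2 0-1 | T5 1-3 | T3 3-4 | T4 4-11 | T1 11-12 |
Completion: T1=12  T2=1  T3=4  T4=11  T5=3
Turnaround (C−A): T1=7  T2=1  T3=1  T4=7  T5=2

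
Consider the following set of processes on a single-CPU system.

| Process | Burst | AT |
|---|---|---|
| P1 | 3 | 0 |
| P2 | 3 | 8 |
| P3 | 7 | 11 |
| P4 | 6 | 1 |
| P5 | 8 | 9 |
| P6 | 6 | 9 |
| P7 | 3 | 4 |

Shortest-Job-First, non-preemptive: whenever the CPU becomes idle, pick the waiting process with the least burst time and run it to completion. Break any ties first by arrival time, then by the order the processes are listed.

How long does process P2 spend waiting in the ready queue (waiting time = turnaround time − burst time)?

Gantt: | P1 0-3 | P4 3-9 | P7 9-12 | P2 12-15 | P6 15-21 | P3 21-28 | P5 28-36 |
Completion: P1=3  P2=15  P3=28  P4=9  P5=36  P6=21  P7=12
Turnaround (C−A): P1=3  P2=7  P3=17  P4=8  P5=27  P6=12  P7=8
Waiting(P2) = turnaround − burst = 7 − 3 = 4

4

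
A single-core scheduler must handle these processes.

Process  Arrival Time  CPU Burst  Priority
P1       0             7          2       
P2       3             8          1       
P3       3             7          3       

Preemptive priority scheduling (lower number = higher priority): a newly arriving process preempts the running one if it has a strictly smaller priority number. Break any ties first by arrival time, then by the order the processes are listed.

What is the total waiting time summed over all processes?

Schedule: | P1 0-3 | P2 3-11 | P1 11-15 | P3 15-22 |
Completion: P1=15  P2=11  P3=22
Turnaround (C−A): P1=15  P2=8  P3=19
Waiting = turnaround − burst: P1=8, P2=0, P3=12
Total waiting = 8 + 0 + 12 = 20

20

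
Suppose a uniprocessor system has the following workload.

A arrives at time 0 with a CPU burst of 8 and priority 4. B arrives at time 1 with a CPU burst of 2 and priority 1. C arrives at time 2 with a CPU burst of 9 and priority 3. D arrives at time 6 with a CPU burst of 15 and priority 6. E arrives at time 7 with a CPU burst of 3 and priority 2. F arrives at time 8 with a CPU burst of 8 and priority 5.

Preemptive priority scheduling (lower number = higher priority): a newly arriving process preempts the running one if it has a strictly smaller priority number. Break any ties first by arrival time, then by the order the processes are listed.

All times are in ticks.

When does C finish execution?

15

Gantt: | A 0-1 | B 1-3 | C 3-7 | E 7-10 | C 10-15 | A 15-22 | F 22-30 | D 30-45 |
Completion: A=22  B=3  C=15  D=45  E=10  F=30
Turnaround (C−A): A=22  B=2  C=13  D=39  E=3  F=22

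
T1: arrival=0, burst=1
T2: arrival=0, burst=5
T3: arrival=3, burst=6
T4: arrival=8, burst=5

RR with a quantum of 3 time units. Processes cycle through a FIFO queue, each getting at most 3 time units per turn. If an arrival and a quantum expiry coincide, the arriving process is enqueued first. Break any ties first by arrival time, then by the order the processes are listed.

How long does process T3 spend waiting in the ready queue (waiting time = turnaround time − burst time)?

Schedule: | T1 0-1 | T2 1-4 | T3 4-7 | T2 7-9 | T3 9-12 | T4 12-17 |
Completion: T1=1  T2=9  T3=12  T4=17
Turnaround (C−A): T1=1  T2=9  T3=9  T4=9
Waiting(T3) = turnaround − burst = 9 − 6 = 3

3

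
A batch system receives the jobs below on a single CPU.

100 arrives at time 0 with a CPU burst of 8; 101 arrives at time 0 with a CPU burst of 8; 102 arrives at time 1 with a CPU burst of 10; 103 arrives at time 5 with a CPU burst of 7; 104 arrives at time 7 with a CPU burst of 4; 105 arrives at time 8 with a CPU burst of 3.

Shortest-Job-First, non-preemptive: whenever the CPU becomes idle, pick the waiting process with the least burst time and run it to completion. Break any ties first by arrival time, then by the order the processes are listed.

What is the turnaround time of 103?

Schedule: | 100 0-8 | 105 8-11 | 104 11-15 | 103 15-22 | 101 22-30 | 102 30-40 |
Completion: 100=8  101=30  102=40  103=22  104=15  105=11
Turnaround(103) = completion − arrival = 22 − 5 = 17

17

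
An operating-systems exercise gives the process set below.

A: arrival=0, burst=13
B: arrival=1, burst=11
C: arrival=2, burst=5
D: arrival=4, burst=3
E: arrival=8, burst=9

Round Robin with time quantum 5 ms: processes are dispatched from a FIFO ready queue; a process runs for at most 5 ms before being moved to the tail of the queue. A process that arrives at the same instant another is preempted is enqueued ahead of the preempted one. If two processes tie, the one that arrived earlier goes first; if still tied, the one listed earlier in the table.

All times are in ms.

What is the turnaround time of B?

Schedule: | A 0-5 | B 5-10 | C 10-15 | D 15-18 | A 18-23 | E 23-28 | B 28-33 | A 33-36 | E 36-40 | B 40-41 |
Completion: A=36  B=41  C=15  D=18  E=40
Turnaround (C−A): A=36  B=40  C=13  D=14  E=32
Turnaround(B) = completion − arrival = 41 − 1 = 40

40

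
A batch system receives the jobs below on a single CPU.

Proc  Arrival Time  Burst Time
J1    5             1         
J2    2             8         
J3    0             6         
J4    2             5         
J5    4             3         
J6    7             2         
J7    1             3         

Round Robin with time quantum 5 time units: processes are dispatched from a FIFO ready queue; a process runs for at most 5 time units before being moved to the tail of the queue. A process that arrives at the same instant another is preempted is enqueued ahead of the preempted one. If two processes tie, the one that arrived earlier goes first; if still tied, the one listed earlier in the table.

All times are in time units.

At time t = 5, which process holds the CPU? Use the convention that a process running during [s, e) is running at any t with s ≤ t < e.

Gantt: | J3 0-5 | J7 5-8 | J2 8-13 | J4 13-18 | J5 18-21 | J1 21-22 | J3 22-23 | J6 23-25 | J2 25-28 |
Completion: J1=22  J2=28  J3=23  J4=18  J5=21  J6=25  J7=8
Turnaround (C−A): J1=17  J2=26  J3=23  J4=16  J5=17  J6=18  J7=7

J7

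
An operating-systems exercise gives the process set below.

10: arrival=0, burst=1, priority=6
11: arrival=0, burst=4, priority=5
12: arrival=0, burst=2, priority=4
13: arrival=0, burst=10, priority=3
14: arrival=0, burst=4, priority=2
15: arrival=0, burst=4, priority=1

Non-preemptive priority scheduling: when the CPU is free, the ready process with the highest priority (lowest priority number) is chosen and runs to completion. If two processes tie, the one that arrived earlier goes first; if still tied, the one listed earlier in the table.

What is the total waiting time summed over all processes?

74

Gantt: | 15 0-4 | 14 4-8 | 13 8-18 | 12 18-20 | 11 20-24 | 10 24-25 |
Completion: 10=25  11=24  12=20  13=18  14=8  15=4
Waiting = turnaround − burst: 10=24, 11=20, 12=18, 13=8, 14=4, 15=0
Total waiting = 24 + 20 + 18 + 8 + 4 + 0 = 74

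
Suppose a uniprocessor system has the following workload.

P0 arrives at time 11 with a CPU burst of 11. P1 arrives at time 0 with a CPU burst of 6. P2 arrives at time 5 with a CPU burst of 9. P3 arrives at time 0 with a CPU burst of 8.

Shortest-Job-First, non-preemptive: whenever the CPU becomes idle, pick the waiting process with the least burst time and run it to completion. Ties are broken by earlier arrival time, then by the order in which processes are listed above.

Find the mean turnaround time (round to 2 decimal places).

15.25

Schedule: | P1 0-6 | P3 6-14 | P2 14-23 | P0 23-34 |
Completion: P0=34  P1=6  P2=23  P3=14
Turnaround times: P0=23, P1=6, P2=18, P3=14
Average turnaround = (23+6+18+14) / 4 = 61/4 = 15.25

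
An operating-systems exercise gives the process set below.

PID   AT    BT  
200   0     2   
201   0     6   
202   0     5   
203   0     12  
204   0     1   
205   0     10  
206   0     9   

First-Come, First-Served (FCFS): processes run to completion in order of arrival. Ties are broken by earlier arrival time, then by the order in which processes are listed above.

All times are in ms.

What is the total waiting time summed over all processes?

Gantt: | 200 0-2 | 201 2-8 | 202 8-13 | 203 13-25 | 204 25-26 | 205 26-36 | 206 36-45 |
Completion: 200=2  201=8  202=13  203=25  204=26  205=36  206=45
Turnaround (C−A): 200=2  201=8  202=13  203=25  204=26  205=36  206=45
Waiting = turnaround − burst: 200=0, 201=2, 202=8, 203=13, 204=25, 205=26, 206=36
Total waiting = 0 + 2 + 8 + 13 + 25 + 26 + 36 = 110

110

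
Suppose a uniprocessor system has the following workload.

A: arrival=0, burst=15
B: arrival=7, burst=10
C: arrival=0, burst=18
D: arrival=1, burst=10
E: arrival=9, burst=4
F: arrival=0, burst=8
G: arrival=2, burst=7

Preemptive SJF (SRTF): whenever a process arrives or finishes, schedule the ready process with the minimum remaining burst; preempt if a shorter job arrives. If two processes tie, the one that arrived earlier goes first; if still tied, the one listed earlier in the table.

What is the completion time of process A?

Gantt: | F 0-8 | G 8-9 | E 9-13 | G 13-19 | D 19-29 | B 29-39 | A 39-54 | C 54-72 |
Completion: A=54  B=39  C=72  D=29  E=13  F=8  G=19

54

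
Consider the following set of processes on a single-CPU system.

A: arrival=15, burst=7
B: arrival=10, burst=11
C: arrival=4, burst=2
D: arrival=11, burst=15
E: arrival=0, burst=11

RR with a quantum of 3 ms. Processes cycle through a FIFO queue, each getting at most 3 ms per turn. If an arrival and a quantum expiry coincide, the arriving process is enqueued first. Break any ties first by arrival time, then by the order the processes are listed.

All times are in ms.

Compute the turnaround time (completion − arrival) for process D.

35

Gantt: | E 0-6 | C 6-8 | E 8-11 | B 11-14 | D 14-17 | E 17-19 | B 19-22 | A 22-25 | D 25-28 | B 28-31 | A 31-34 | D 34-37 | B 37-39 | A 39-40 | D 40-46 |
Completion: A=40  B=39  C=8  D=46  E=19
Turnaround(D) = completion − arrival = 46 − 11 = 35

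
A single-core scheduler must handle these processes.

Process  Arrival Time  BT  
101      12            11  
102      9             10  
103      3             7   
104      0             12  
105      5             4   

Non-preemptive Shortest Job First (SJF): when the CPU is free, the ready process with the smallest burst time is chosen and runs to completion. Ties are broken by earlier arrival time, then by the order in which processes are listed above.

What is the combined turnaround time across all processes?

99

Timeline: | 104 0-12 | 105 12-16 | 103 16-23 | 102 23-33 | 101 33-44 |
Completion: 101=44  102=33  103=23  104=12  105=16
Turnaround = completion − arrival: 101=32, 102=24, 103=20, 104=12, 105=11
Total turnaround = 32 + 24 + 20 + 12 + 11 = 99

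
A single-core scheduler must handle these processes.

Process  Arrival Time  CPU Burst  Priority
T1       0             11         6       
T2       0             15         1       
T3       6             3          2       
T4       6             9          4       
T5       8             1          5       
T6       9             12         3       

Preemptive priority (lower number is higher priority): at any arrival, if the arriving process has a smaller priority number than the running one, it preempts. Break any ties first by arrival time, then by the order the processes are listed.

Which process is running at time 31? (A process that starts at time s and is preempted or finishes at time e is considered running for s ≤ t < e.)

Schedule: | T2 0-15 | T3 15-18 | T6 18-30 | T4 30-39 | T5 39-40 | T1 40-51 |
Completion: T1=51  T2=15  T3=18  T4=39  T5=40  T6=30
Turnaround (C−A): T1=51  T2=15  T3=12  T4=33  T5=32  T6=21

T4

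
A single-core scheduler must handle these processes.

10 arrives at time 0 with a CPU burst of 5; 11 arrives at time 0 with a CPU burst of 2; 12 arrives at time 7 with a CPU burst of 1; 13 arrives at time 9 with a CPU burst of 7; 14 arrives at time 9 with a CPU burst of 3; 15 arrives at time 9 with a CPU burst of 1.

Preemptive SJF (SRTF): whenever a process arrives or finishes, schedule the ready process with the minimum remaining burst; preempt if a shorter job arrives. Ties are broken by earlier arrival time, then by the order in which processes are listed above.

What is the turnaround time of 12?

1

Schedule: | 11 0-2 | 10 2-7 | 12 7-8 | idle 8-9 | 15 9-10 | 14 10-13 | 13 13-20 |
Completion: 10=7  11=2  12=8  13=20  14=13  15=10
Turnaround (C−A): 10=7  11=2  12=1  13=11  14=4  15=1
Turnaround(12) = completion − arrival = 8 − 7 = 1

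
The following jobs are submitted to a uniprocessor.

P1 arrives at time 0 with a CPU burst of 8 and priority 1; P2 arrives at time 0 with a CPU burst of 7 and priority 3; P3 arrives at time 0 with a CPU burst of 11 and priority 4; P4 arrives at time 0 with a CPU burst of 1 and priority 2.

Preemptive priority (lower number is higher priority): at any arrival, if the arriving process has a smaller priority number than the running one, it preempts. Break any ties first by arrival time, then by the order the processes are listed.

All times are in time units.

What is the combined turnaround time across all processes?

60

Gantt: | P1 0-8 | P4 8-9 | P2 9-16 | P3 16-27 |
Completion: P1=8  P2=16  P3=27  P4=9
Turnaround = completion − arrival: P1=8, P2=16, P3=27, P4=9
Total turnaround = 8 + 16 + 27 + 9 = 60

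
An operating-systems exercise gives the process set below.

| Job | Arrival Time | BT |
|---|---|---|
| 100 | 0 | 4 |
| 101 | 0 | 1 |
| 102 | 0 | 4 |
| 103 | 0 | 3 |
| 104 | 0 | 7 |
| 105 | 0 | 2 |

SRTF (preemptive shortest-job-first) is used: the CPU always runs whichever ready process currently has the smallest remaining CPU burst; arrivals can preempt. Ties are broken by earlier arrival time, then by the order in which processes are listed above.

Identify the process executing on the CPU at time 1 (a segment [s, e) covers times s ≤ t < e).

Schedule: | 101 0-1 | 105 1-3 | 103 3-6 | 100 6-10 | 102 10-14 | 104 14-21 |
Completion: 100=10  101=1  102=14  103=6  104=21  105=3

105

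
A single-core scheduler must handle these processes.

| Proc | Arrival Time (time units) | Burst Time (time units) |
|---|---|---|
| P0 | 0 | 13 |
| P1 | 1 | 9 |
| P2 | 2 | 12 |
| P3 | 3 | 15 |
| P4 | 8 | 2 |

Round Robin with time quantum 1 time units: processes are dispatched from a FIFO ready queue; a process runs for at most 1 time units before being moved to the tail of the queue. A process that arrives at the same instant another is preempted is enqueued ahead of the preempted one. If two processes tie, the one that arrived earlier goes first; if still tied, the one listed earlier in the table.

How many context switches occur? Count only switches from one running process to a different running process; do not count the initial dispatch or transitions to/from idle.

47

Gantt: | P0 0-1 | P1 1-2 | P0 2-3 | P2 3-4 | P1 4-5 | P3 5-6 | P0 6-7 | P2 7-8 | P1 8-9 | P3 9-10 | P0 10-11 | P4 11-12 | P2 12-13 | P1 13-14 | P3 14-15 | P0 15-16 | P4 16-17 | P2 17-18 | P1 18-19 | P3 19-20 | P0 20-21 | P2 21-22 | P1 22-23 | P3 23-24 | P0 24-25 | P2 25-26 | P1 26-27 | P3 27-28 | P0 28-29 | P2 29-30 | P1 30-31 | P3 31-32 | P0 32-33 | P2 33-34 | P1 34-35 | P3 35-36 | P0 36-37 | P2 37-38 | P3 38-39 | P0 39-40 | P2 40-41 | P3 41-42 | P0 42-43 | P2 43-44 | P3 44-45 | P0 45-46 | P2 46-47 | P3 47-51 |
Completion: P0=46  P1=35  P2=47  P3=51  P4=17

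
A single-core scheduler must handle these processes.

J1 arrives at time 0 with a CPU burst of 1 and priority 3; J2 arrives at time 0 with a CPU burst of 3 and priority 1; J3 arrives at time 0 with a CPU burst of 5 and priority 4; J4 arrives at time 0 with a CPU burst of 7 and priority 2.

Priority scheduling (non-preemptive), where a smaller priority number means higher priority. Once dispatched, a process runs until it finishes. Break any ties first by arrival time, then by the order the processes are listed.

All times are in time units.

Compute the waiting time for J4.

3

Schedule: | J2 0-3 | J4 3-10 | J1 10-11 | J3 11-16 |
Completion: J1=11  J2=3  J3=16  J4=10
Waiting(J4) = turnaround − burst = 10 − 7 = 3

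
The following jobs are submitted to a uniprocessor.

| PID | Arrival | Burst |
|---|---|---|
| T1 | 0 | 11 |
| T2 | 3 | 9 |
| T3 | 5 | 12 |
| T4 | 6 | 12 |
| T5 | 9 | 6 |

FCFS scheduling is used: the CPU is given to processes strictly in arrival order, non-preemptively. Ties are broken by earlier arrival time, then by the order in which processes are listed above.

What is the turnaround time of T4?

38

Timeline: | T1 0-11 | T2 11-20 | T3 20-32 | T4 32-44 | T5 44-50 |
Completion: T1=11  T2=20  T3=32  T4=44  T5=50
Turnaround(T4) = completion − arrival = 44 − 6 = 38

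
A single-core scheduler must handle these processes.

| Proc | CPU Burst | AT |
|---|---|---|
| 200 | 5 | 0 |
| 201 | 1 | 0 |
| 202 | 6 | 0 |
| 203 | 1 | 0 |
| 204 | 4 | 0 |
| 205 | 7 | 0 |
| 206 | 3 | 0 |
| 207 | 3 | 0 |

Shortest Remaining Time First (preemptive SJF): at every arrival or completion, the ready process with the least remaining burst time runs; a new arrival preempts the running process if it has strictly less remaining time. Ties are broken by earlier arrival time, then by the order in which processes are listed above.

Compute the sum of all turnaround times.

98

Schedule: | 201 0-1 | 203 1-2 | 206 2-5 | 207 5-8 | 204 8-12 | 200 12-17 | 202 17-23 | 205 23-30 |
Completion: 200=17  201=1  202=23  203=2  204=12  205=30  206=5  207=8
Turnaround (C−A): 200=17  201=1  202=23  203=2  204=12  205=30  206=5  207=8
Turnaround = completion − arrival: 200=17, 201=1, 202=23, 203=2, 204=12, 205=30, 206=5, 207=8
Total turnaround = 17 + 1 + 23 + 2 + 12 + 30 + 5 + 8 = 98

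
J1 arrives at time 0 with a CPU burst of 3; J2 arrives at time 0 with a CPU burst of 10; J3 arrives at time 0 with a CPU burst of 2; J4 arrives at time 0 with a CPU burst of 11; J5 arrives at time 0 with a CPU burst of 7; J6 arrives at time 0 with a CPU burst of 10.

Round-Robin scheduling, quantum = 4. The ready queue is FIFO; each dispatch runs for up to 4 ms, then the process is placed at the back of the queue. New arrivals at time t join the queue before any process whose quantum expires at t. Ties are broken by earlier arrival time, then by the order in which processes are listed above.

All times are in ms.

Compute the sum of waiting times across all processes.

Schedule: | J1 0-3 | J2 3-7 | J3 7-9 | J4 9-13 | J5 13-17 | J6 17-21 | J2 21-25 | J4 25-29 | J5 29-32 | J6 32-36 | J2 36-38 | J4 38-41 | J6 41-43 |
Completion: J1=3  J2=38  J3=9  J4=41  J5=32  J6=43
Waiting = turnaround − burst: J1=0, J2=28, J3=7, J4=30, J5=25, J6=33
Total waiting = 0 + 28 + 7 + 30 + 25 + 33 = 123

123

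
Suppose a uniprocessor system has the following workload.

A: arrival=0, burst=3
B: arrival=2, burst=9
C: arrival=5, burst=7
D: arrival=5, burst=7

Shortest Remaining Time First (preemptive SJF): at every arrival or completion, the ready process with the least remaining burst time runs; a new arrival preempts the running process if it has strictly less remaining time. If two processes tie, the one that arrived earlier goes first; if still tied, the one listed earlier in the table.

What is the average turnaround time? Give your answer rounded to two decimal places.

12.00

Schedule: | A 0-3 | B 3-12 | C 12-19 | D 19-26 |
Completion: A=3  B=12  C=19  D=26
Turnaround (C−A): A=3  B=10  C=14  D=21
Turnaround times: A=3, B=10, C=14, D=21
Average turnaround = (3+10+14+21) / 4 = 48/4 = 12.00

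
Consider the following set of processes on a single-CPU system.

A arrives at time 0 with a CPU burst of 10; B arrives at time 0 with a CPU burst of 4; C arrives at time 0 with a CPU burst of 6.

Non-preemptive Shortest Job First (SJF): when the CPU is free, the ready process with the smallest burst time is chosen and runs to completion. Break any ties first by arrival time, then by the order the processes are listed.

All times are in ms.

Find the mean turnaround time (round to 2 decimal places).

Timeline: | B 0-4 | C 4-10 | A 10-20 |
Completion: A=20  B=4  C=10
Turnaround times: A=20, B=4, C=10
Average turnaround = (20+4+10) / 3 = 34/3 = 11.33

11.33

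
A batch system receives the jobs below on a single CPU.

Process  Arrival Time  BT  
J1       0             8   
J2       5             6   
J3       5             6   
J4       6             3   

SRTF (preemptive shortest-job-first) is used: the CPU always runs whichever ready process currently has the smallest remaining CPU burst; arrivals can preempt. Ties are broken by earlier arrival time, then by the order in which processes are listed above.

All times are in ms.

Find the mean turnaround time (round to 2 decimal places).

10.75

Timeline: | J1 0-8 | J4 8-11 | J2 11-17 | J3 17-23 |
Completion: J1=8  J2=17  J3=23  J4=11
Turnaround (C−A): J1=8  J2=12  J3=18  J4=5
Turnaround times: J1=8, J2=12, J3=18, J4=5
Average turnaround = (8+12+18+5) / 4 = 43/4 = 10.75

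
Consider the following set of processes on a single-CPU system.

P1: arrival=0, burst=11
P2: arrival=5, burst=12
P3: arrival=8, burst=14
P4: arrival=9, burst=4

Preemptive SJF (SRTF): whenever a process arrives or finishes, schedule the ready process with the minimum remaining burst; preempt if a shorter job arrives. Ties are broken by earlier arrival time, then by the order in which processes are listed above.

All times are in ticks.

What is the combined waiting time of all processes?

Schedule: | P1 0-11 | P4 11-15 | P2 15-27 | P3 27-41 |
Completion: P1=11  P2=27  P3=41  P4=15
Turnaround (C−A): P1=11  P2=22  P3=33  P4=6
Waiting = turnaround − burst: P1=0, P2=10, P3=19, P4=2
Total waiting = 0 + 10 + 19 + 2 = 31

31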